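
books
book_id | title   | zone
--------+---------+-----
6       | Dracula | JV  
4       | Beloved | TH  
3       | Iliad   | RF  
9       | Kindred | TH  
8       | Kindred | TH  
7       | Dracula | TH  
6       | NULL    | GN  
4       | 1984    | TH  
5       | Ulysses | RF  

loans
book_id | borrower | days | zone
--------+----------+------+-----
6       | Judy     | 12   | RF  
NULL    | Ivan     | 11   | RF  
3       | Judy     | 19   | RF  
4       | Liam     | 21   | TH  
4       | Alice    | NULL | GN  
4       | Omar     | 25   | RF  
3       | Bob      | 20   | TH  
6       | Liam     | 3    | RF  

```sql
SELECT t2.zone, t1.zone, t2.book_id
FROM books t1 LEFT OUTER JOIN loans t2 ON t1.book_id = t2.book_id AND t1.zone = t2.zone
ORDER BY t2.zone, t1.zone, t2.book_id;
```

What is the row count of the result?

9

LEFT JOIN keeps every row from `books`; unmatched rows get NULL for `loans`'s columns.
Matching on t1.book_id = t2.book_id AND t1.zone = t2.zone. A NULL in a compared column never satisfies the condition.
Matched pairs: 3; unmatched t1 rows kept: 6.
Total: 3 matched + 6 padded = 9 rows.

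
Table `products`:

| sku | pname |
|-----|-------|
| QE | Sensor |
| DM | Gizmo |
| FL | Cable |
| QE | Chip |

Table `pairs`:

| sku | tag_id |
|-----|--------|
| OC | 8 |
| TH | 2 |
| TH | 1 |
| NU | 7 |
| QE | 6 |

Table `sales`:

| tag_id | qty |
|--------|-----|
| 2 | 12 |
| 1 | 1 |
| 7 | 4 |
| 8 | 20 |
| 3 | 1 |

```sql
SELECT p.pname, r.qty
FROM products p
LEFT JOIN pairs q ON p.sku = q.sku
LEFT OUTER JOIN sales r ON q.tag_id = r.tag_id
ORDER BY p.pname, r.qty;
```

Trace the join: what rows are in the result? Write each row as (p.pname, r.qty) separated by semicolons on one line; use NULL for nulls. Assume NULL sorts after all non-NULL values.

(Cable, NULL); (Chip, NULL); (Gizmo, NULL); (Sensor, NULL)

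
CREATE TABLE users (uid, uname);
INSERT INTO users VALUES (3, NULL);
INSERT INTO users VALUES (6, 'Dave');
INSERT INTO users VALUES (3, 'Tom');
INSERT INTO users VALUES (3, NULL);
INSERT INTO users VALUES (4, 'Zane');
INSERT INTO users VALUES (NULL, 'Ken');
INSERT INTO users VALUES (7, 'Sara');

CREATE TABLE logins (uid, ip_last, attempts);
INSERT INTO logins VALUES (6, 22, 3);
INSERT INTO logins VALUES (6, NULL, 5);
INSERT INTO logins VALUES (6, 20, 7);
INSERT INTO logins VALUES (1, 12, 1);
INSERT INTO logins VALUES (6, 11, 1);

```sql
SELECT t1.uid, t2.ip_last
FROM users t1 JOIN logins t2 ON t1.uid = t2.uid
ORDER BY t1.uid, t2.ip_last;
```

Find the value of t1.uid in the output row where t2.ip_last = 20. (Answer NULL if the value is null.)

INNER JOIN keeps only pairs where the ON condition holds.
Matching on t1.uid = t2.uid. A NULL in a compared column never satisfies the condition.
- t1 row (uid=3): no match → dropped.
- t1 row (uid=6): matches 4 t2 row(s) → 4 output row(s).
- t1 row (uid=3): no match → dropped.
- t1 row (uid=3): no match → dropped.
- t1 row (uid=4): no match → dropped.
- t1 row (uid=NULL): no match → dropped.
- t1 row (uid=7): no match → dropped.

6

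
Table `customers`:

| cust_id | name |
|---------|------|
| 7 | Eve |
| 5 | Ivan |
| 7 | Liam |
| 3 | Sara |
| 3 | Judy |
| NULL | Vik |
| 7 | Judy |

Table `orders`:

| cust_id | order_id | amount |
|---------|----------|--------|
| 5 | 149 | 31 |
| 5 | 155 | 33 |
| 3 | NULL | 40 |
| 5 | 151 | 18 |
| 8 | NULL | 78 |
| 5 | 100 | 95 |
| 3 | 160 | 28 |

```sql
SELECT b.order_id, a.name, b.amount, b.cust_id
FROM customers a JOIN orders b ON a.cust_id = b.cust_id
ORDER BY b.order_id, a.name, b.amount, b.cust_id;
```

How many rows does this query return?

8

INNER JOIN keeps only pairs where the ON condition holds.
Matching on a.cust_id = b.cust_id. A NULL in a compared column never satisfies the condition.
Matched pairs: 8.
Total: 8 rows.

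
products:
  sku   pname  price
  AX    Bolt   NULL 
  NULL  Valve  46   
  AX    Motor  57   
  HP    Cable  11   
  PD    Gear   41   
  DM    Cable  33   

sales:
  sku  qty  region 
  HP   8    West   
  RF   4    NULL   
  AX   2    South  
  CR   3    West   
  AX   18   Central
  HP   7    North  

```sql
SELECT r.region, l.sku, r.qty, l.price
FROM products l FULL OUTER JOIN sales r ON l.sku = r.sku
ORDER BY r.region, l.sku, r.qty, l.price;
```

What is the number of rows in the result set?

FULL OUTER JOIN keeps every row from both sides; unmatched rows get NULL for the other side's columns.
Matching on l.sku = r.sku. A NULL in a compared column never satisfies the condition.
Matched pairs: 6; unmatched l rows kept: 3; unmatched r rows kept: 2.
Total: 6 matched + 5 padded = 11 rows.

11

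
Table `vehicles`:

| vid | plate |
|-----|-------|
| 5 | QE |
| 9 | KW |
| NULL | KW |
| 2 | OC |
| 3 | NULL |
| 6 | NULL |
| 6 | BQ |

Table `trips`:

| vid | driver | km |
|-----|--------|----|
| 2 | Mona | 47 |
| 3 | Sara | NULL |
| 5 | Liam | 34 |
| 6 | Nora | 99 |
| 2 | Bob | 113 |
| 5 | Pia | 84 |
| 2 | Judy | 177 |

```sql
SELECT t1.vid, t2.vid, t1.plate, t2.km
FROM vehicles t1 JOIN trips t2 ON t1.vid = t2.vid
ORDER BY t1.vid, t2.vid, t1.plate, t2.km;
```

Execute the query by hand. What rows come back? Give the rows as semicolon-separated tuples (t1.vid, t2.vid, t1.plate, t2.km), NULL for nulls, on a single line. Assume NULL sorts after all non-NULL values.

(2, 2, OC, 47); (2, 2, OC, 113); (2, 2, OC, 177); (3, 3, NULL, NULL); (5, 5, QE, 34); (5, 5, QE, 84); (6, 6, BQ, 99); (6, 6, NULL, 99)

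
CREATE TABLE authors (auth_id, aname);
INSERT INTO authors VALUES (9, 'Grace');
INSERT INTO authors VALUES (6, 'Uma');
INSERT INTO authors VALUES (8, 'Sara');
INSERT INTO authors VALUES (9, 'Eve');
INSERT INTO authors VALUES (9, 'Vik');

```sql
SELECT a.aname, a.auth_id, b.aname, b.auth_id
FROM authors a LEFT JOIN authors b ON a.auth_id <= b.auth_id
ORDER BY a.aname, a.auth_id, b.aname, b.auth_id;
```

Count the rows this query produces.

18

LEFT JOIN keeps every row from `authors a`; unmatched rows get NULL for `authors b`'s columns.
Matching on a.auth_id <= b.auth_id.
- a row (auth_id=9): matches 3 b row(s) → 3 output row(s).
- a row (auth_id=6): matches 5 b row(s) → 5 output row(s).
- a row (auth_id=8): matches 4 b row(s) → 4 output row(s).
- a row (auth_id=9): matches 3 b row(s) → 3 output row(s).
- a row (auth_id=9): matches 3 b row(s) → 3 output row(s).
Total: 18 rows.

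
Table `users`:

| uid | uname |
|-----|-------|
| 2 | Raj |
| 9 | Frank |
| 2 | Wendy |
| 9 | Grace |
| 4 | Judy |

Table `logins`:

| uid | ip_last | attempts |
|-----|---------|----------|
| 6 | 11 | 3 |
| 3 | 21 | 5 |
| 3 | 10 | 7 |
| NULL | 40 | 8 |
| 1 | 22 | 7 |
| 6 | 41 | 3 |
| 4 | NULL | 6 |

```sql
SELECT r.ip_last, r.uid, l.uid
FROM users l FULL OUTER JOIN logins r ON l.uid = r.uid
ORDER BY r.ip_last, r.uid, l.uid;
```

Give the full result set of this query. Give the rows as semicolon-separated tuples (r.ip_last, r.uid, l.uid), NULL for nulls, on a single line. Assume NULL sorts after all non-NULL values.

(10, 3, NULL); (11, 6, NULL); (21, 3, NULL); (22, 1, NULL); (40, NULL, NULL); (41, 6, NULL); (NULL, 4, 4); (NULL, NULL, 2); (NULL, NULL, 2); (NULL, NULL, 9); (NULL, NULL, 9)

FULL OUTER JOIN keeps every row from both sides; unmatched rows get NULL for the other side's columns.
Matching on l.uid = r.uid. A NULL in a compared column never satisfies the condition.
- l row (uid=2): no match → kept, r columns NULL.
- l row (uid=9): no match → kept, r columns NULL.
- l row (uid=2): no match → kept, r columns NULL.
- l row (uid=9): no match → kept, r columns NULL.
- l row (uid=4): matches 1 r row(s) → 1 output row(s).
- plus 6 unmatched r row(s), each kept with NULL l columns.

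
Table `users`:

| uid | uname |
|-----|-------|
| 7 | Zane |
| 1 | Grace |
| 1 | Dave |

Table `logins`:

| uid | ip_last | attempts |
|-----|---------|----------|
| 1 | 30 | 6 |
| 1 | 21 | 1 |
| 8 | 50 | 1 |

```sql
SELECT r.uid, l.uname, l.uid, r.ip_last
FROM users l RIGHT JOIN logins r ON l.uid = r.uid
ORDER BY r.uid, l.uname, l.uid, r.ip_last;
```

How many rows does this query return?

RIGHT JOIN keeps every row from `logins`; unmatched rows get NULL for `users`'s columns.
Matching on l.uid = r.uid.
- l[0] uid=7 → no match.
- l[1] uid=1 → 2 match(es) in r → 2 row(s).
- l[2] uid=1 → 2 match(es) in r → 2 row(s).
- 1 r row(s) had no l match → kept, l columns NULL.
Total: 4 matched + 1 padded = 5 rows.

5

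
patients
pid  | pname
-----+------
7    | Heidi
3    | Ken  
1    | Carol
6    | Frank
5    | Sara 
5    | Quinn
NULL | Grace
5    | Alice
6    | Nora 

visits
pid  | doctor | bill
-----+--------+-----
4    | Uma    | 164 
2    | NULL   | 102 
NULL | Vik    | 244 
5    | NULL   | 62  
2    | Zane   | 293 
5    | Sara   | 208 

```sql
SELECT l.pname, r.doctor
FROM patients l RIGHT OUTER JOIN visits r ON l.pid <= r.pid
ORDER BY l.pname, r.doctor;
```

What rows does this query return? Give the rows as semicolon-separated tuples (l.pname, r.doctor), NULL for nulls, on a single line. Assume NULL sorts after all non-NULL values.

RIGHT JOIN keeps every row from `visits`; unmatched rows get NULL for `patients`'s columns.
Matching on l.pid <= r.pid. A NULL in a compared column never satisfies the condition.
Matched pairs: 14; unmatched r rows kept: 1.

(Alice, Sara); (Alice, NULL); (Carol, Sara); (Carol, Uma); (Carol, Zane); (Carol, NULL); (Carol, NULL); (Ken, Sara); (Ken, Uma); (Ken, NULL); (Quinn, Sara); (Quinn, NULL); (Sara, Sara); (Sara, NULL); (NULL, Vik)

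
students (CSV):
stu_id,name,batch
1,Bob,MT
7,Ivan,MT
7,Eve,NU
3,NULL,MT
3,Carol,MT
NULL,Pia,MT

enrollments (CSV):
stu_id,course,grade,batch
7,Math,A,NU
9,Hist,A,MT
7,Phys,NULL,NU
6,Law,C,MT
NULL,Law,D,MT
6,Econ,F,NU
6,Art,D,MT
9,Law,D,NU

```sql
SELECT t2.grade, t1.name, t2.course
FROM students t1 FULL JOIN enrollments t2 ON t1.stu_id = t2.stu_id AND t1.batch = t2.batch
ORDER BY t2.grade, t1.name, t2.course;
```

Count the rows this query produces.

13

FULL OUTER JOIN keeps every row from both sides; unmatched rows get NULL for the other side's columns.
Matching on t1.stu_id = t2.stu_id AND t1.batch = t2.batch. A NULL in a compared column never satisfies the condition.
Matched pairs: 2; unmatched t1 rows kept: 5; unmatched t2 rows kept: 6.
Total: 2 matched + 11 padded = 13 rows.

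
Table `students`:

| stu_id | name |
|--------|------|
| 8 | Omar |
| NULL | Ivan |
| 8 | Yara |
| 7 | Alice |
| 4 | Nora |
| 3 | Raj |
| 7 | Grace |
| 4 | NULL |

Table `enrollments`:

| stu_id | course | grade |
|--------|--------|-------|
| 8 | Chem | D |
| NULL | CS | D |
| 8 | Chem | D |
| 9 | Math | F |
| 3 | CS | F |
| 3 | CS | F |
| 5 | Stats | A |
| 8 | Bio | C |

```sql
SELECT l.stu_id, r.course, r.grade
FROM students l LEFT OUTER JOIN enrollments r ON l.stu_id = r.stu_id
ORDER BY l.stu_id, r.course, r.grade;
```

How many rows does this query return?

LEFT JOIN keeps every row from `students`; unmatched rows get NULL for `enrollments`'s columns.
Matching on l.stu_id = r.stu_id. A NULL in a compared column never satisfies the condition.
- l row (stu_id=8): matches 3 r row(s) → 3 output row(s).
- l row (stu_id=NULL): no match → kept, r columns NULL.
- l row (stu_id=8): matches 3 r row(s) → 3 output row(s).
- l row (stu_id=7): no match → kept, r columns NULL.
- l row (stu_id=4): no match → kept, r columns NULL.
- l row (stu_id=3): matches 2 r row(s) → 2 output row(s).
- l row (stu_id=7): no match → kept, r columns NULL.
- l row (stu_id=4): no match → kept, r columns NULL.
Total: 8 matched + 5 padded = 13 rows.

13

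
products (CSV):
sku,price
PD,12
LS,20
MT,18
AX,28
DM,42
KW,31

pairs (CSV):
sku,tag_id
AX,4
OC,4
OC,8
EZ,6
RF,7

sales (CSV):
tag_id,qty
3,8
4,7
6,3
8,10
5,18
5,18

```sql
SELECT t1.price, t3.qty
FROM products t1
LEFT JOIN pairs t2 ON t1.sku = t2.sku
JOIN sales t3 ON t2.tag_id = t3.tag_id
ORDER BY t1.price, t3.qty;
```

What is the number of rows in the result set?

Joins associate left-to-right: products LEFT JOIN pairs on sku gives 6 intermediate row(s).
Then INNER JOIN `sales t3` on tag_id: keep only rows whose t2.tag_id appears in t3.
Result: 1 row(s).

1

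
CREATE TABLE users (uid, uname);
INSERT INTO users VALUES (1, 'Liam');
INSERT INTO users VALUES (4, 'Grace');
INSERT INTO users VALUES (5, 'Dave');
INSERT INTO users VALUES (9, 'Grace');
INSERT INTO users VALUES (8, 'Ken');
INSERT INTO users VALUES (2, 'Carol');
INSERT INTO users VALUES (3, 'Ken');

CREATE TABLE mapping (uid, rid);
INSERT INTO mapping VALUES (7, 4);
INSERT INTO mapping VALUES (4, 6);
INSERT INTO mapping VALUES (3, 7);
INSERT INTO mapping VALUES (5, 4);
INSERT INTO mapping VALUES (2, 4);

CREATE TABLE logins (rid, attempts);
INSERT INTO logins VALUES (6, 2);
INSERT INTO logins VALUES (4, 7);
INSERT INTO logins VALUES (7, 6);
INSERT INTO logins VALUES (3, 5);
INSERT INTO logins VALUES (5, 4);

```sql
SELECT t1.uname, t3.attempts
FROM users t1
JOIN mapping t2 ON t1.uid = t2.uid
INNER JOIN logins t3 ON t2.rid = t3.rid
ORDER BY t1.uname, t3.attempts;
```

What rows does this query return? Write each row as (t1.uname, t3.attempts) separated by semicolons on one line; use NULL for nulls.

Joins associate left-to-right: users INNER JOIN mapping on uid gives 4 intermediate row(s).
Then INNER JOIN `logins t3` on rid: keep only rows whose t2.rid appears in t3.

(Carol, 7); (Dave, 7); (Grace, 2); (Ken, 6)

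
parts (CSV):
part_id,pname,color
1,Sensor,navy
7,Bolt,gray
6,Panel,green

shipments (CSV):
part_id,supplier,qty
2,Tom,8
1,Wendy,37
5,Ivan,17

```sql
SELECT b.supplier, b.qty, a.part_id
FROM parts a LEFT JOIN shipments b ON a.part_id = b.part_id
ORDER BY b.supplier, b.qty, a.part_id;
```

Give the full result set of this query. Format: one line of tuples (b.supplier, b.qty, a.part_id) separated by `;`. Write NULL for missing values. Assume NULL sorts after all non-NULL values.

LEFT JOIN keeps every row from `parts`; unmatched rows get NULL for `shipments`'s columns.
Matching on a.part_id = b.part_id.
- part_id=1: 1 matching b row(s), so 1 row(s) emitted.
- part_id=7: no b row matches, row kept with b columns NULL.
- part_id=6: no b row matches, row kept with b columns NULL.
After projecting and ordering:
b.supplier | b.qty | a.part_id
Wendy | 37 | 1
NULL | NULL | 6
NULL | NULL | 7

(Wendy, 37, 1); (NULL, NULL, 6); (NULL, NULL, 7)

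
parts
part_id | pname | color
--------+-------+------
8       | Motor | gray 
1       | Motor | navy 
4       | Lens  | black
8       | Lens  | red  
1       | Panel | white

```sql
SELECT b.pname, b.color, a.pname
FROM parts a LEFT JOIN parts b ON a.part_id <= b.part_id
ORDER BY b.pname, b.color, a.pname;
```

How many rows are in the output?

LEFT JOIN keeps every row from `parts a`; unmatched rows get NULL for `parts b`'s columns.
Matching on a.part_id <= b.part_id.
Matched pairs: 17; unmatched a rows kept: 0.
Total: 17 rows.

17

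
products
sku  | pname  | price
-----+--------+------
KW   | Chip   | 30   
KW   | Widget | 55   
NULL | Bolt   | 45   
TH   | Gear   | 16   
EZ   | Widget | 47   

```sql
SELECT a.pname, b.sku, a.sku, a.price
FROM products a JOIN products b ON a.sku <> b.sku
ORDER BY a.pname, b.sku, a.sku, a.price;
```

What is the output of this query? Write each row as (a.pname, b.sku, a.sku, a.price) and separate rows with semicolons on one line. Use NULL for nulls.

(Chip, EZ, KW, 30); (Chip, TH, KW, 30); (Gear, EZ, TH, 16); (Gear, KW, TH, 16); (Gear, KW, TH, 16); (Widget, EZ, KW, 55); (Widget, KW, EZ, 47); (Widget, KW, EZ, 47); (Widget, TH, EZ, 47); (Widget, TH, KW, 55)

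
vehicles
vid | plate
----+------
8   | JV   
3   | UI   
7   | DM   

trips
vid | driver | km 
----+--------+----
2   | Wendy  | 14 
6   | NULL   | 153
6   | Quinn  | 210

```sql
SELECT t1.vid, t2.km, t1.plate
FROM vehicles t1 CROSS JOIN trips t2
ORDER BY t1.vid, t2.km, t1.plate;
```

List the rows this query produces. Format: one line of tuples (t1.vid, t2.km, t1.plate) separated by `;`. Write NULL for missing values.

(3, 14, UI); (3, 153, UI); (3, 210, UI); (7, 14, DM); (7, 153, DM); (7, 210, DM); (8, 14, JV); (8, 153, JV); (8, 210, JV)

CROSS JOIN pairs every row of `vehicles` with every row of `trips`: 3 × 3 = 9 rows.
After projecting and ordering:
t1.vid | t2.km | t1.plate
3 | 14 | UI
3 | 153 | UI
3 | 210 | UI
7 | 14 | DM
7 | 153 | DM
7 | 210 | DM
8 | 14 | JV
8 | 153 | JV
8 | 210 | JV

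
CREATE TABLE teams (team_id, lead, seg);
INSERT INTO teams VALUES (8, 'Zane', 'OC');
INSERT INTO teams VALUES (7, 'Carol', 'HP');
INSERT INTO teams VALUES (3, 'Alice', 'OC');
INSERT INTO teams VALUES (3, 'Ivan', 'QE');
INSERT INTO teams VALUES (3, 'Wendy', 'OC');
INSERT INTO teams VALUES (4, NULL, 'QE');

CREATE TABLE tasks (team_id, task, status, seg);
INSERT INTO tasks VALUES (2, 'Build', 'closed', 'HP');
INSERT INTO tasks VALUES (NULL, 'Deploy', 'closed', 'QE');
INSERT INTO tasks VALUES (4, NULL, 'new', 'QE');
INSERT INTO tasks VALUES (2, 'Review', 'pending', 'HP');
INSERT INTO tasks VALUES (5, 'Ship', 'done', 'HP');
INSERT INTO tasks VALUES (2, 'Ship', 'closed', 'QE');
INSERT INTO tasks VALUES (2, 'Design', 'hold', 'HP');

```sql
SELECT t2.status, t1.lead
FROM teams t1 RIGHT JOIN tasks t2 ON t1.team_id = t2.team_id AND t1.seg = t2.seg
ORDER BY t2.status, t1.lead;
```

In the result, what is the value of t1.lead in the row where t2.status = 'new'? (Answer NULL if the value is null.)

NULL

RIGHT JOIN keeps every row from `tasks`; unmatched rows get NULL for `teams`'s columns.
Matching on t1.team_id = t2.team_id AND t1.seg = t2.seg. A NULL in a compared column never satisfies the condition.
Matched pairs: 1; unmatched t2 rows kept: 6.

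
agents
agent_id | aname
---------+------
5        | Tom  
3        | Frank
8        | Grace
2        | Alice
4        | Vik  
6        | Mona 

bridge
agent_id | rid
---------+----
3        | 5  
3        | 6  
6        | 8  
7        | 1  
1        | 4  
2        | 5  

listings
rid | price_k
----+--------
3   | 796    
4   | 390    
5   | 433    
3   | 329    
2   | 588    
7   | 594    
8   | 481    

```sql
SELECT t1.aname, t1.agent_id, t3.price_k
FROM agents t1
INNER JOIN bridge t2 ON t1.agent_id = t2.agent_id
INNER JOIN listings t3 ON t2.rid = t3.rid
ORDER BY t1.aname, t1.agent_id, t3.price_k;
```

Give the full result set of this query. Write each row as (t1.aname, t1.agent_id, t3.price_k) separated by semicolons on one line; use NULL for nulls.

Step 1 — t1 INNER JOIN t2 on agent_id → 4 row(s).
Then INNER JOIN `listings t3` on rid: keep only rows whose t2.rid appears in t3.

(Alice, 2, 433); (Frank, 3, 433); (Mona, 6, 481)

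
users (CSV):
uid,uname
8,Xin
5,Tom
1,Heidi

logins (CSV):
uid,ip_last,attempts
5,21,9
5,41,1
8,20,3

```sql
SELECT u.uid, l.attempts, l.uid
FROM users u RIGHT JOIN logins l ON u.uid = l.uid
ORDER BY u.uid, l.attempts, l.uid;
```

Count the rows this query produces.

3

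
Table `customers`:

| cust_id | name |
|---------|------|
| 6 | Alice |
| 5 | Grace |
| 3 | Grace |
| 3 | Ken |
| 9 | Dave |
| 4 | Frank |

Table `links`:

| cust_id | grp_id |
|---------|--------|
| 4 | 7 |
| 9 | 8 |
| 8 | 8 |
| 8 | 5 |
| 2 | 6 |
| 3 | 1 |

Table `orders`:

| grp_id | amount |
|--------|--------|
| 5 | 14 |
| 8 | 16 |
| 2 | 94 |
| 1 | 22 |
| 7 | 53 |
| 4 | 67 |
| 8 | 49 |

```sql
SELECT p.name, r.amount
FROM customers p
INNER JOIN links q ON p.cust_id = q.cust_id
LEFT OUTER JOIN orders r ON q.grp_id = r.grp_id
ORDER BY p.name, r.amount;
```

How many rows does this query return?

5

Evaluate left to right. First `customers p INNER JOIN links q` on cust_id: 4 row(s).
Then LEFT JOIN `orders r` on grp_id: each of those 4 rows is kept; rows whose q.grp_id has no match in r get NULL for r's columns.
Result: 5 row(s).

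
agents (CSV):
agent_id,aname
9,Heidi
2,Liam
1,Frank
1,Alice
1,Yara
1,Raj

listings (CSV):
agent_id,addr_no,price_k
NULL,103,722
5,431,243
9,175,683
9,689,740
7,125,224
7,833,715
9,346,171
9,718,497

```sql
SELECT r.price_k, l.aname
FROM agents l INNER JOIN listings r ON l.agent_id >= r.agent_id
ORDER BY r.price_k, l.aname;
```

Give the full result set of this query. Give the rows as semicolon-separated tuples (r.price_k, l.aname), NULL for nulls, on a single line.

(171, Heidi); (224, Heidi); (243, Heidi); (497, Heidi); (683, Heidi); (715, Heidi); (740, Heidi)

INNER JOIN keeps only pairs where the ON condition holds.
Matching on l.agent_id >= r.agent_id. A NULL in a compared column never satisfies the condition.
- l[0] agent_id=9 → 7 match(es) in r → 7 row(s).
- l[1] agent_id=2 → no match; dropped.
- l[2] agent_id=1 → no match; dropped.
- l[3] agent_id=1 → no match; dropped.
- l[4] agent_id=1 → no match; dropped.
- l[5] agent_id=1 → no match; dropped.
After projecting and ordering:
r.price_k | l.aname
171 | Heidi
224 | Heidi
243 | Heidi
497 | Heidi
683 | Heidi
715 | Heidi
740 | Heidi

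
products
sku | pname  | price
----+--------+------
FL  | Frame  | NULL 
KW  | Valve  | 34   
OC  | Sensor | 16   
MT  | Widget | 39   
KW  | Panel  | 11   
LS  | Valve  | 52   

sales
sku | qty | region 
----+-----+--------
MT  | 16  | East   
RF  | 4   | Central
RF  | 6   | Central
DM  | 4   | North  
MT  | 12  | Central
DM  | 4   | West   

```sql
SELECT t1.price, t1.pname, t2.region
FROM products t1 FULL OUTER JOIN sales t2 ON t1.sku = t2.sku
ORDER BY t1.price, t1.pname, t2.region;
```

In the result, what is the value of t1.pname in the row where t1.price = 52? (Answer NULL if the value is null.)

Valve

FULL OUTER JOIN keeps every row from both sides; unmatched rows get NULL for the other side's columns.
Matching on t1.sku = t2.sku.
Matched pairs: 2; unmatched t1 rows kept: 5; unmatched t2 rows kept: 4.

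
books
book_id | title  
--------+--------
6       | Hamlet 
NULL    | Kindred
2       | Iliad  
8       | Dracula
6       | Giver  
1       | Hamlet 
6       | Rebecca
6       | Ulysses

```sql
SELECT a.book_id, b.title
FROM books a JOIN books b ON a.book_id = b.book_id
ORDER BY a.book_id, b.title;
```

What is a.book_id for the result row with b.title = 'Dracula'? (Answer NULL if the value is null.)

INNER JOIN keeps only pairs where the ON condition holds.
Matching on a.book_id = b.book_id. A NULL in a compared column never satisfies the condition.
- a (book_id=6) pairs with 4 row(s) of b.
- a (book_id=NULL) has no partner → excluded.
- a (book_id=2) pairs with 1 row(s) of b.
- a (book_id=8) pairs with 1 row(s) of b.
- a (book_id=6) pairs with 4 row(s) of b.
- a (book_id=1) pairs with 1 row(s) of b.
- a (book_id=6) pairs with 4 row(s) of b.
- a (book_id=6) pairs with 4 row(s) of b.

8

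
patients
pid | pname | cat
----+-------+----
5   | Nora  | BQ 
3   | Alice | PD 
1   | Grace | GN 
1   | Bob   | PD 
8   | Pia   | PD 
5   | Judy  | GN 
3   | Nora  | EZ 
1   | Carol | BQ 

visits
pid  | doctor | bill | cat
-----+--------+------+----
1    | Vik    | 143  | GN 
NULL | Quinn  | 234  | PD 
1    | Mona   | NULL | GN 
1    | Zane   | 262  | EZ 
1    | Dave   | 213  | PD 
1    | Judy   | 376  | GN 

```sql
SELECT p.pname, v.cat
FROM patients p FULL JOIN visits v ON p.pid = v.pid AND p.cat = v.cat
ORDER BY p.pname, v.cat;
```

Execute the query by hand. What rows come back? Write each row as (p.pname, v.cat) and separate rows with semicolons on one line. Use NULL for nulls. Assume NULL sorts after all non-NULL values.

(Alice, NULL); (Bob, PD); (Carol, NULL); (Grace, GN); (Grace, GN); (Grace, GN); (Judy, NULL); (Nora, NULL); (Nora, NULL); (Pia, NULL); (NULL, EZ); (NULL, PD)

FULL OUTER JOIN keeps every row from both sides; unmatched rows get NULL for the other side's columns.
Matching on p.pid = v.pid AND p.cat = v.cat. A NULL in a compared column never satisfies the condition.
Matched pairs: 4; unmatched p rows kept: 6; unmatched v rows kept: 2.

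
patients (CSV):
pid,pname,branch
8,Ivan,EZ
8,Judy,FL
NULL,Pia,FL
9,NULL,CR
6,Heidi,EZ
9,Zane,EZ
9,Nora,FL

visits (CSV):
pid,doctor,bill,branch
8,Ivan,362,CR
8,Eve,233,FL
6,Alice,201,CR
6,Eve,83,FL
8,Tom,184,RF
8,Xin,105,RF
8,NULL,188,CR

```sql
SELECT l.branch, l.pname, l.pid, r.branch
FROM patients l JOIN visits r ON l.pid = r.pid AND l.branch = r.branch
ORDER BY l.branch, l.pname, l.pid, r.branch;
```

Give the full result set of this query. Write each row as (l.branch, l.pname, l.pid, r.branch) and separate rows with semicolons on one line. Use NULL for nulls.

INNER JOIN keeps only pairs where the ON condition holds.
Matching on l.pid = r.pid AND l.branch = r.branch. A NULL in a compared column never satisfies the condition.
- pid=8, branch=EZ: no matching r row, dropped.
- pid=8, branch=FL: 1 matching r row(s), so 1 row(s) emitted.
- pid=NULL, branch=FL: no matching r row, dropped.
- pid=9, branch=CR: no matching r row, dropped.
- pid=6, branch=EZ: no matching r row, dropped.
- pid=9, branch=EZ: no matching r row, dropped.
- pid=9, branch=FL: no matching r row, dropped.
After projecting and ordering:
l.branch | l.pname | l.pid | r.branch
FL | Judy | 8 | FL

(FL, Judy, 8, FL)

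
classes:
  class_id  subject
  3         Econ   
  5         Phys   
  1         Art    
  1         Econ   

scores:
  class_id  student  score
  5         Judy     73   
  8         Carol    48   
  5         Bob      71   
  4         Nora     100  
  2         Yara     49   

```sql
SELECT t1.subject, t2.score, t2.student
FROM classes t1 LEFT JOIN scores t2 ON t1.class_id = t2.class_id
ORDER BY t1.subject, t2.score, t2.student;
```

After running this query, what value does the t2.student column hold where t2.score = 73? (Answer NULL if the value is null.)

Judy

LEFT JOIN keeps every row from `classes`; unmatched rows get NULL for `scores`'s columns.
Matching on t1.class_id = t2.class_id.
- t1 row (class_id=3): no match → kept, t2 columns NULL.
- t1 row (class_id=5): matches 2 t2 row(s) → 2 output row(s).
- t1 row (class_id=1): no match → kept, t2 columns NULL.
- t1 row (class_id=1): no match → kept, t2 columns NULL.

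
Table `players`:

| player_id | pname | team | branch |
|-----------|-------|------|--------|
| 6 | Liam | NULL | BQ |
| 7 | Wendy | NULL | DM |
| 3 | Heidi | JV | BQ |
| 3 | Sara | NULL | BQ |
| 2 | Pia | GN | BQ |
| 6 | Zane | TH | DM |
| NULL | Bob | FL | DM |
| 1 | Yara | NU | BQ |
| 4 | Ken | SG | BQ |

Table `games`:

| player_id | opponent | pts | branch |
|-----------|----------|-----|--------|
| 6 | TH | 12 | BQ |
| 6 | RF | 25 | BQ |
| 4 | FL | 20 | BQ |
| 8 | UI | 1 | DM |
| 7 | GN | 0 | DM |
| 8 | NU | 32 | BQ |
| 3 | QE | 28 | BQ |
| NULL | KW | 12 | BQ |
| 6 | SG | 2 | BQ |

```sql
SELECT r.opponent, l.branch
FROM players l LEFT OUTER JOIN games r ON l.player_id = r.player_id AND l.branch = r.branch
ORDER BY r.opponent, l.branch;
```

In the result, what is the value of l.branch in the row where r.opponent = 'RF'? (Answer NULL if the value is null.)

LEFT JOIN keeps every row from `players`; unmatched rows get NULL for `games`'s columns.
Matching on l.player_id = r.player_id AND l.branch = r.branch. A NULL in a compared column never satisfies the condition.
Matched pairs: 7; unmatched l rows kept: 4.

BQ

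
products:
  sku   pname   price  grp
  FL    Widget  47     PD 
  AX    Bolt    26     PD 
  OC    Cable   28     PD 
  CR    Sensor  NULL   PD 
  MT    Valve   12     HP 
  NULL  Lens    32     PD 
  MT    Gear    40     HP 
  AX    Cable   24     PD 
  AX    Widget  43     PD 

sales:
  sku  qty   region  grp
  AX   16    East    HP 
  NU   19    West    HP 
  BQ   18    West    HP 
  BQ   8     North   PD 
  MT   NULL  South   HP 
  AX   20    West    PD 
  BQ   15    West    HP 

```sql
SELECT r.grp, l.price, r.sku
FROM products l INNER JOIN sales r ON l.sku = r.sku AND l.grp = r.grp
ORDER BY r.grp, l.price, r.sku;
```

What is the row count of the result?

INNER JOIN keeps only pairs where the ON condition holds.
Matching on l.sku = r.sku AND l.grp = r.grp. A NULL in a compared column never satisfies the condition.
- l (sku=FL, grp=PD) has no partner → excluded.
- l (sku=AX, grp=PD) pairs with 1 row(s) of r.
- l (sku=OC, grp=PD) has no partner → excluded.
- l (sku=CR, grp=PD) has no partner → excluded.
- l (sku=MT, grp=HP) pairs with 1 row(s) of r.
- l (sku=NULL, grp=PD) has no partner → excluded.
- l (sku=MT, grp=HP) pairs with 1 row(s) of r.
- l (sku=AX, grp=PD) pairs with 1 row(s) of r.
- l (sku=AX, grp=PD) pairs with 1 row(s) of r.
Total: 5 rows.

5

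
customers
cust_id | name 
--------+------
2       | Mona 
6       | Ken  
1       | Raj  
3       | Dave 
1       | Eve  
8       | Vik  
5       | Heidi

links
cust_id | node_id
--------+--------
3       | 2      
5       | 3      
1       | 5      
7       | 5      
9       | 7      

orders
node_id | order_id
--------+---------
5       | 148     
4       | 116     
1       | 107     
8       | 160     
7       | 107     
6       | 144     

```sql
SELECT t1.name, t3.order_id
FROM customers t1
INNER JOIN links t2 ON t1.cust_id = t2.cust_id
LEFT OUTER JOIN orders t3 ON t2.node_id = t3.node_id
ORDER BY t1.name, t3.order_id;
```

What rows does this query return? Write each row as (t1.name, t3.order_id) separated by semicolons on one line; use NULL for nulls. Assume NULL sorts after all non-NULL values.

(Dave, NULL); (Eve, 148); (Heidi, NULL); (Raj, 148)

Evaluate left to right. First `customers t1 INNER JOIN links t2` on cust_id: 4 row(s).
Then LEFT JOIN `orders t3` on node_id: each of those 4 rows is kept; rows whose t2.node_id has no match in t3 get NULL for t3's columns.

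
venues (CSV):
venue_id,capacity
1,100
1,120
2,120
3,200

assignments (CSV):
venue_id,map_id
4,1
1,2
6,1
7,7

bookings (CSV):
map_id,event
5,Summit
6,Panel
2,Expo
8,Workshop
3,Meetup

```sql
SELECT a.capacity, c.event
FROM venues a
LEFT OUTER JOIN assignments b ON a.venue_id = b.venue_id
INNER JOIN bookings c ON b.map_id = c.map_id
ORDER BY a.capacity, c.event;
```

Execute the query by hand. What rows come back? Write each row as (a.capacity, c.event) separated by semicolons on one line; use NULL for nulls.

Joins associate left-to-right: venues LEFT JOIN assignments on venue_id gives 4 intermediate row(s).
Then INNER JOIN `bookings c` on map_id: keep only rows whose b.map_id appears in c.

(100, Expo); (120, Expo)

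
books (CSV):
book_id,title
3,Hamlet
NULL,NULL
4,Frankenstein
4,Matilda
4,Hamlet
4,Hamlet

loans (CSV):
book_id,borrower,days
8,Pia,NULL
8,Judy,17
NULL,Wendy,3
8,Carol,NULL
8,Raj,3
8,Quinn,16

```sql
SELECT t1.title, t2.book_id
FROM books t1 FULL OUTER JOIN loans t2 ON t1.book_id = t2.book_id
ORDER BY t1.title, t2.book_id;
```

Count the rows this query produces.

12

FULL OUTER JOIN keeps every row from both sides; unmatched rows get NULL for the other side's columns.
Matching on t1.book_id = t2.book_id. A NULL in a compared column never satisfies the condition.
Matched pairs: 0; unmatched t1 rows kept: 6; unmatched t2 rows kept: 6.
Total: 0 matched + 12 padded = 12 rows.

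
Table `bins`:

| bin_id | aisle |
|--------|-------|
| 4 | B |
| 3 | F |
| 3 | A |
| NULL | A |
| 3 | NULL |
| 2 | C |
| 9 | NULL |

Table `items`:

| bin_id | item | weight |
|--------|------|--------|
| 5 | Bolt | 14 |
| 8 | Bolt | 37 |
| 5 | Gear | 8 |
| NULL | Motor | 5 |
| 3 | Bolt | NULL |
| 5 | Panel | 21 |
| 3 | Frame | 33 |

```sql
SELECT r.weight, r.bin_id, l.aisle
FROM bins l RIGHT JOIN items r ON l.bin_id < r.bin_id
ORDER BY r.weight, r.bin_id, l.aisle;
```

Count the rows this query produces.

RIGHT JOIN keeps every row from `items`; unmatched rows get NULL for `bins`'s columns.
Matching on l.bin_id < r.bin_id. A NULL in a compared column never satisfies the condition.
Matched pairs: 22; unmatched r rows kept: 1.
Total: 22 matched + 1 padded = 23 rows.

23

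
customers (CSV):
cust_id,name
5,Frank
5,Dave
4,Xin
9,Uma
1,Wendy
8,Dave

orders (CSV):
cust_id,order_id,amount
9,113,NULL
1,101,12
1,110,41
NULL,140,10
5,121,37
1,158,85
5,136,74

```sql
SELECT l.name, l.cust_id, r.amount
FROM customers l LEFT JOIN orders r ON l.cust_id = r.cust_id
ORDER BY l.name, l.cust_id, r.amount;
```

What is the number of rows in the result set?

10

LEFT JOIN keeps every row from `customers`; unmatched rows get NULL for `orders`'s columns.
Matching on l.cust_id = r.cust_id. A NULL in a compared column never satisfies the condition.
- cust_id=5: 2 matching r row(s), so 2 row(s) emitted.
- cust_id=5: 2 matching r row(s), so 2 row(s) emitted.
- cust_id=4: no r row matches, row kept with r columns NULL.
- cust_id=9: 1 matching r row(s), so 1 row(s) emitted.
- cust_id=1: 3 matching r row(s), so 3 row(s) emitted.
- cust_id=8: no r row matches, row kept with r columns NULL.
Total: 8 matched + 2 padded = 10 rows.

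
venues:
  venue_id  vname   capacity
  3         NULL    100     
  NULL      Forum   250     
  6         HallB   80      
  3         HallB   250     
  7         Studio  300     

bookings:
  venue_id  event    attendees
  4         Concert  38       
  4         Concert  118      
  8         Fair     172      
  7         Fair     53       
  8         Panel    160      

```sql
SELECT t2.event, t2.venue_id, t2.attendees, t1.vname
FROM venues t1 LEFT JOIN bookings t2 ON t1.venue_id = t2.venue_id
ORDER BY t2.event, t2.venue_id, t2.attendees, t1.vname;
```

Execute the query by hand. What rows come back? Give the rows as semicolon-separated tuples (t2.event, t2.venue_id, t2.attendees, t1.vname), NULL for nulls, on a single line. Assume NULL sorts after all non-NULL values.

(Fair, 7, 53, Studio); (NULL, NULL, NULL, Forum); (NULL, NULL, NULL, HallB); (NULL, NULL, NULL, HallB); (NULL, NULL, NULL, NULL)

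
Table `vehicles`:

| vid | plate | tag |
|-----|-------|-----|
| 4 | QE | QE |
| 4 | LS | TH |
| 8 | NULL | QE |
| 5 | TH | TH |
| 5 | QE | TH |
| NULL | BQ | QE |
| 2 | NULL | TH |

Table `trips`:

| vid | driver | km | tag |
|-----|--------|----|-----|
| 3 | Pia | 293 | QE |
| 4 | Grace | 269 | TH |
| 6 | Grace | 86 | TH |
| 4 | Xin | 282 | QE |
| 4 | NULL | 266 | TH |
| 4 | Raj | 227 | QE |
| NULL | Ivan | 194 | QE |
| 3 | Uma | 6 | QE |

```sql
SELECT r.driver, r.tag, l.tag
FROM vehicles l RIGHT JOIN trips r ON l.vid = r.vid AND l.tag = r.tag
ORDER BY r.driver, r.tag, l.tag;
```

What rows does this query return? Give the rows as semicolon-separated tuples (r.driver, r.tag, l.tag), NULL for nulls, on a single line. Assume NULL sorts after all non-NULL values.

(Grace, TH, TH); (Grace, TH, NULL); (Ivan, QE, NULL); (Pia, QE, NULL); (Raj, QE, QE); (Uma, QE, NULL); (Xin, QE, QE); (NULL, TH, TH)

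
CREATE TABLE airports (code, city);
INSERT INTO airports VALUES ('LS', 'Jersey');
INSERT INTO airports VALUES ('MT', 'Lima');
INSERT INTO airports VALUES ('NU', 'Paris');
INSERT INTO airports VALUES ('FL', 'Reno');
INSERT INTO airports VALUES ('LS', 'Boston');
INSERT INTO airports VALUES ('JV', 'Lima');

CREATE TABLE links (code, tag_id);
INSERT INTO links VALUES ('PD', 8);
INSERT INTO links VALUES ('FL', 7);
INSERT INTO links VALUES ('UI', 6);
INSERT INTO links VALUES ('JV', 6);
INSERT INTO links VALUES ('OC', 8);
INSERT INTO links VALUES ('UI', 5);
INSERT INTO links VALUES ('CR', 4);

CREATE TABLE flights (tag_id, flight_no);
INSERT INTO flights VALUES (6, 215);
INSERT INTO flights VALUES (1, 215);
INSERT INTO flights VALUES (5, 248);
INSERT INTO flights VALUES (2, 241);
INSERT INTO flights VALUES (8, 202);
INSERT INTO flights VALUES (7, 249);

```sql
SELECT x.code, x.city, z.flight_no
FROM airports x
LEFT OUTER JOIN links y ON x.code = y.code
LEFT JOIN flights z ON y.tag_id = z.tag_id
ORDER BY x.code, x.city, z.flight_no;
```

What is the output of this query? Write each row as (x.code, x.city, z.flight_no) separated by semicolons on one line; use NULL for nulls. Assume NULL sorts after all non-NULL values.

(FL, Reno, 249); (JV, Lima, 215); (LS, Boston, NULL); (LS, Jersey, NULL); (MT, Lima, NULL); (NU, Paris, NULL)

Evaluate left to right. First `airports x LEFT JOIN links y` on code: 6 row(s).
Then LEFT JOIN `flights z` on tag_id: each of those 6 rows is kept; rows whose y.tag_id has no match in z get NULL for z's columns.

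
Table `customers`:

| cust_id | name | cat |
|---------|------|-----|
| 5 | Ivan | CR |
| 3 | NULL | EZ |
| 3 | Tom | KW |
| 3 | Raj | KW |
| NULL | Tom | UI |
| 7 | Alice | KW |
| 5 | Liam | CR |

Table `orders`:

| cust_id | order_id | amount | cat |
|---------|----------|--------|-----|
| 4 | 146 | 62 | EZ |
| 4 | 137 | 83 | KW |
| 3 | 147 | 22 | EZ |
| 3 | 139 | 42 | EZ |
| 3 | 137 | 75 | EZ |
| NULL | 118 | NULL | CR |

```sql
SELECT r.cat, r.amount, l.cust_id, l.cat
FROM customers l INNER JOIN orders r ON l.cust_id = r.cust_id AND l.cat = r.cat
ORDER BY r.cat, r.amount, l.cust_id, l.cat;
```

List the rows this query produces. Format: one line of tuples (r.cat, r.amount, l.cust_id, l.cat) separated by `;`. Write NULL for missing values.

(EZ, 22, 3, EZ); (EZ, 42, 3, EZ); (EZ, 75, 3, EZ)

INNER JOIN keeps only pairs where the ON condition holds.
Matching on l.cust_id = r.cust_id AND l.cat = r.cat. A NULL in a compared column never satisfies the condition.
- cust_id=5, cat=CR: no matching r row, dropped.
- cust_id=3, cat=EZ: 3 matching r row(s), so 3 row(s) emitted.
- cust_id=3, cat=KW: no matching r row, dropped.
- cust_id=3, cat=KW: no matching r row, dropped.
- cust_id=NULL, cat=UI: no matching r row, dropped.
- cust_id=7, cat=KW: no matching r row, dropped.
- cust_id=5, cat=CR: no matching r row, dropped.
After projecting and ordering:
r.cat | r.amount | l.cust_id | l.cat
EZ | 22 | 3 | EZ
EZ | 42 | 3 | EZ
EZ | 75 | 3 | EZ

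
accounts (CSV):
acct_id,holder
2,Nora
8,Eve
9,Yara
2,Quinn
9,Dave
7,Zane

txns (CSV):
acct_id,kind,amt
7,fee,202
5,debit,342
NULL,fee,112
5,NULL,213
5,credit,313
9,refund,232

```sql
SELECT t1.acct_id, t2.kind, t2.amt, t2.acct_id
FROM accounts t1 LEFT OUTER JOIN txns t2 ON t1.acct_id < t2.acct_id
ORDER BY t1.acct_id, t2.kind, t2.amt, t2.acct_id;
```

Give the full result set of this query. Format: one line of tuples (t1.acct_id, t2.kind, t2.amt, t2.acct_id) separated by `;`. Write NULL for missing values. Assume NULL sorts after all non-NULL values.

LEFT JOIN keeps every row from `accounts`; unmatched rows get NULL for `txns`'s columns.
Matching on t1.acct_id < t2.acct_id. A NULL in a compared column never satisfies the condition.
- t1 row (acct_id=2): matches 5 t2 row(s) → 5 output row(s).
- t1 row (acct_id=8): matches 1 t2 row(s) → 1 output row(s).
- t1 row (acct_id=9): no match → kept, t2 columns NULL.
- t1 row (acct_id=2): matches 5 t2 row(s) → 5 output row(s).
- t1 row (acct_id=9): no match → kept, t2 columns NULL.
- t1 row (acct_id=7): matches 1 t2 row(s) → 1 output row(s).

(2, credit, 313, 5); (2, credit, 313, 5); (2, debit, 342, 5); (2, debit, 342, 5); (2, fee, 202, 7); (2, fee, 202, 7); (2, refund, 232, 9); (2, refund, 232, 9); (2, NULL, 213, 5); (2, NULL, 213, 5); (7, refund, 232, 9); (8, refund, 232, 9); (9, NULL, NULL, NULL); (9, NULL, NULL, NULL)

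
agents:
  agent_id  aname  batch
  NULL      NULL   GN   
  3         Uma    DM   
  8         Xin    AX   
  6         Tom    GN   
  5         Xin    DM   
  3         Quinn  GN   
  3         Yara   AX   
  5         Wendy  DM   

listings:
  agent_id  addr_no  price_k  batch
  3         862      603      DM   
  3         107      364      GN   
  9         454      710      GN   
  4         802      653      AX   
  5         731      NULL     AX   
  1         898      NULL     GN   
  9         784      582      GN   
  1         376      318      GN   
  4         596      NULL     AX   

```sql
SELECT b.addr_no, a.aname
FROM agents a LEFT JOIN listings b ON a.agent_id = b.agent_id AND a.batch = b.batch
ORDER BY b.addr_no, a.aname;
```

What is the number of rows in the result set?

LEFT JOIN keeps every row from `agents`; unmatched rows get NULL for `listings`'s columns.
Matching on a.agent_id = b.agent_id AND a.batch = b.batch. A NULL in a compared column never satisfies the condition.
Matched pairs: 2; unmatched a rows kept: 6.
Total: 2 matched + 6 padded = 8 rows.

8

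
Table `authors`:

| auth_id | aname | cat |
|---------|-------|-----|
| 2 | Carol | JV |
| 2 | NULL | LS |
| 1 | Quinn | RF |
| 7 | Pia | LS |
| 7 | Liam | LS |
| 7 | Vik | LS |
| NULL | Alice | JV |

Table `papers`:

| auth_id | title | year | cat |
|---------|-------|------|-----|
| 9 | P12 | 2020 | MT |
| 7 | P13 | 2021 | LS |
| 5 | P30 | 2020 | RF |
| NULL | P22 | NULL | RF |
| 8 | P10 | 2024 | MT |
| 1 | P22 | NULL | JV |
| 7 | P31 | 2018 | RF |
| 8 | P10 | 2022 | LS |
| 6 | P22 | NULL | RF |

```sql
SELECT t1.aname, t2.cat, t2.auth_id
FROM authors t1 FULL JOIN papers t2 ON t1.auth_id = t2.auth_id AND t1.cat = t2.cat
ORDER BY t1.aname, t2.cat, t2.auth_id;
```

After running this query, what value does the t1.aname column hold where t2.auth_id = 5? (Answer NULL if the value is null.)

FULL OUTER JOIN keeps every row from both sides; unmatched rows get NULL for the other side's columns.
Matching on t1.auth_id = t2.auth_id AND t1.cat = t2.cat. A NULL in a compared column never satisfies the condition.
- t1 row (auth_id=2, cat=JV): no match → kept, t2 columns NULL.
- t1 row (auth_id=2, cat=LS): no match → kept, t2 columns NULL.
- t1 row (auth_id=1, cat=RF): no match → kept, t2 columns NULL.
- t1 row (auth_id=7, cat=LS): matches 1 t2 row(s) → 1 output row(s).
- t1 row (auth_id=7, cat=LS): matches 1 t2 row(s) → 1 output row(s).
- t1 row (auth_id=7, cat=LS): matches 1 t2 row(s) → 1 output row(s).
- t1 row (auth_id=NULL, cat=JV): no match → kept, t2 columns NULL.
- 8 t2 row(s) had no t1 match → kept, t1 columns NULL.

NULL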